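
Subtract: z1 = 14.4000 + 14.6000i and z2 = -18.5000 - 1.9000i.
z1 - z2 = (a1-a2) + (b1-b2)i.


Real: 14.4 + 18.5 = 32.9
Imag: 14.6 + 1.9 = 16.5

32.9000 + 16.5000i


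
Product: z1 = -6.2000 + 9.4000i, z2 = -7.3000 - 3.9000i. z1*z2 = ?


Real = -6.2*(-7.3) - 9.4*(-3.9) = 45.26 - (-36.66) = 81.92
Imag = -6.2*(-3.9) - (7.3)*9.4 = 24.18 - (68.62) = -44.44

81.9200 - 44.4400i


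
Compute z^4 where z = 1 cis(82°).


r^4 = 1^4 = 1
n*theta = 4*82° = 328° = 328° (mod 360)
a = 1*cos(328°) = 0.8480
b = 1*sin(328°) = -0.5299

1 cis(328°) = 0.8480 - 0.5299i


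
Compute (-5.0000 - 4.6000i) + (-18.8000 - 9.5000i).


Real: -5 - 18.8 = -23.8
Imag: -4.6 - 9.5 = -14.1

-23.8000 - 14.1000i


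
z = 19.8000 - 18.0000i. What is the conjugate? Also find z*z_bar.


z_bar = 19.8000 + 18.0000i
z*z_bar = 19.8^2 + (-18)^2 = 392.04 + 324 = 716.04

z_bar = 19.8000 + 18.0000i, z*z_bar = 716.04


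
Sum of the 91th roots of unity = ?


The sum of all 91th roots of unity is 0.
Geometric series: (1 - w^91)/(1 - w) = (1-1)/(1-w) = 0 since w^91 = 1, w ≠ 1.
Alternatively: coefficient of z^90 in z^91 - 1 is 0.

0


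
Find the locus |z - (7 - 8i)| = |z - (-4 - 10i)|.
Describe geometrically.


Equal distances means the locus is the perpendicular bisector of z1 and z2.
Midpoint = ((7+(-4))/2, (-8+(-10))/2) = (1.5000, -9.0000)

Perpendicular bisector through (1.5000, -9.0000)


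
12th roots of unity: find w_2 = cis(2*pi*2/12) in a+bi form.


Angle = 360*2/12 = 60°
a = cos(60°) = 0.5000
b = sin(60°) = 0.8660

0.5000 + 0.8660i


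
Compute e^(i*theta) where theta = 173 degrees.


cos(173°) = -0.9925
sin(173°) = 0.1219

e^(i*173°) = -0.9925 + 0.1219i


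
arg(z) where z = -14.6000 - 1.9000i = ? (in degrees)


Re = -14.6, Im = -1.9
arg = atan2(-1.9, -14.6) = -172.5854 degrees

arg(z) = -172.5854 degrees


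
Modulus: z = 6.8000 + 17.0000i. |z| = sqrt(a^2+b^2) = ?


|z| = sqrt(6.8^2 + 17^2) = sqrt(46.24 + 289) = sqrt(335.24) = 18.3096

|z| = 18.3096


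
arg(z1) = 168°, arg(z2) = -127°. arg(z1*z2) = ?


arg(z1*z2) = 168° - 127° = 41°
Normalized to (-180°, 180°]: 41°

41°


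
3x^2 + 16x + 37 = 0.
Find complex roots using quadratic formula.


disc = 16^2 - 4*3*37 = 256 - 444 = -188
sqrt(|disc|) = sqrt(188) = 13.7113
Real part = -16/(2*3) = -2.6667
Imag part = 13.7113/(2*3) = 2.2852

-2.6667 ± 2.2852i


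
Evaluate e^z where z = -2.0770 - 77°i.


e^-2.0770 = 0.1253
cos(-77°) = 0.225
sin(-77°) = -0.9744
Real = 0.1253*0.225 = 0.0282
Imag = 0.1253*(-0.9744) = -0.1221

0.0282 - 0.1221i


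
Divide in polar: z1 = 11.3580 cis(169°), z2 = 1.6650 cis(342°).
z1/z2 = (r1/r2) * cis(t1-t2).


r = 11.3580 / 1.6650 = 6.8216
theta = 169° - 342° = -173° = 187° (mod 360)

6.8216 cis(187°)


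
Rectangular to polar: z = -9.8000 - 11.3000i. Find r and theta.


r = sqrt(96.04+127.69) = sqrt(223.73) = 14.9576
theta = atan2(-11.3, -9.8) = -130.9337 degrees

r = 14.9576, theta = -130.9337 degrees


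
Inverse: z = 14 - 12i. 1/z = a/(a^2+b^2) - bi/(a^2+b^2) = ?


|z|^2 = 196+144 = 340
1/z = (14 + 12i)/340

1/z = 0.0412 + 0.0353i


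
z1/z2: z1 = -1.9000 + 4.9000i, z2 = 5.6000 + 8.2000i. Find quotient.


Conjugate of z2 = 5.6000 - 8.2000i
Numerator: (-1.9000 + 4.9000i)(5.6000 - 8.2000i) = 29.5400 + 43.0200i
Denominator: 5.6^2 + 8.2^2 = 98.6
Result = (29.5400 + 43.0200i)/98.6

0.2996 + 0.4363i


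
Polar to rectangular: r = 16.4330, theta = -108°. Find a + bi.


a = 16.4330*cos(-108°) = 16.4330*(-0.30902) = -5.0781
b = 16.4330*sin(-108°) = 16.4330*(-0.951057) = -15.6287

-5.0781 - 15.6287i


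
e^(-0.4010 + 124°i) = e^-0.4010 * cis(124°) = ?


e^-0.4010 = 0.6697
cos(124°) = -0.5592
sin(124°) = 0.829
Real = 0.6697*(-0.5592) = -0.3745
Imag = 0.6697*0.829 = 0.5552

-0.3745 + 0.5552i


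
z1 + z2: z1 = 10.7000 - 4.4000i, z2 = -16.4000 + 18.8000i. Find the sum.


Real: 10.7 - 16.4 = -5.7
Imag: -4.4 + 18.8 = 14.4

-5.7000 + 14.4000i


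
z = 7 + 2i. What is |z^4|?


|z| = sqrt(49+4) = sqrt(53) = 7.2801
|z^4| = |z|^4 = (sqrt(53))^4 = 53^2 = 2809

|z^4| = 2809


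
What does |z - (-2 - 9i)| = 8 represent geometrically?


|z - z0| = r is a circle with center z0 and radius r.
Center = (-2, -9), radius = 8

Circle with center (-2, -9) and radius 8


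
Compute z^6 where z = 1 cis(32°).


r^6 = 1^6 = 1
n*theta = 6*32° = 192° = 192° (mod 360)
a = 1*cos(192°) = -0.9781
b = 1*sin(192°) = -0.2079

1 cis(192°) = -0.9781 - 0.2079i


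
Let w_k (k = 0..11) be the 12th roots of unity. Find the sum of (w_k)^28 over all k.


The roots are w_k = w^k with w = e^(2*pi*i/12), and (w^k)^28 = (w^28)^k.
So S = 1 + u + u^2 + ... + u^(11) with u = w^28.
28 = 2*12 + 4, so 28 is not a multiple of 12: u = (w^12)^2 * w^4 = w^4 ≠ 1 (w is a primitive 12th root), while u^12 = (w^12)^28 = 1.
Geometric series: S = (1 - u^12)/(1 - u) = (1 - 1)/(1 - u) = 0

S = 0


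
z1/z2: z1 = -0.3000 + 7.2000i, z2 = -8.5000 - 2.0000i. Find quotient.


Conjugate of z2 = -8.5000 + 2.0000i
Numerator: (-0.3000 + 7.2000i)(-8.5000 + 2.0000i) = -11.8500 - 61.8000i
Denominator: (-8.5)^2 + (-2)^2 = 76.25
Result = (-11.8500 - 61.8000i)/76.25

-0.1554 - 0.8105i


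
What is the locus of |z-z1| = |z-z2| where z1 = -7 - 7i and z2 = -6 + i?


Equal distances means the locus is the perpendicular bisector of z1 and z2.
Midpoint = ((-7+(-6))/2, (-7+1)/2) = (-6.5000, -3.0000)

Perpendicular bisector through (-6.5000, -3.0000)


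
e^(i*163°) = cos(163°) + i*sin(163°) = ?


cos(163°) = -0.9563
sin(163°) = 0.2924

e^(i*163°) = -0.9563 + 0.2924i


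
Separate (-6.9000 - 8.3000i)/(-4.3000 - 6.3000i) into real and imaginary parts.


Multiply by conjugate: (-6.9000 - 8.3000i)(-4.3000 + 6.3000i) / ((-4.3)^2 + (-6.3)^2)
Numerator real = -6.9*(-4.3) - (8.3)*(-6.3) = 81.96
Numerator imag = -8.3*(-4.3) - (-6.9)*(-6.3) = -7.78
Denominator = 58.18
Re(z) = 81.96/58.18 = 1.4087
Im(z) = -7.78/58.18 = -0.1337

Re(z) = 1.4087, Im(z) = -0.1337


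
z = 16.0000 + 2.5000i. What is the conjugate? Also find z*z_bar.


z_bar = 16.0000 - 2.5000i
z*z_bar = 16^2 + 2.5^2 = 256 + 6.25 = 262.25

z_bar = 16.0000 - 2.5000i, z*z_bar = 262.25


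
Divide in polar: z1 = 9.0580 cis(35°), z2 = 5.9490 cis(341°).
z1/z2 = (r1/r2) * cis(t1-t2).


r = 9.0580 / 5.9490 = 1.5226
theta = 35° - 341° = -306° = 54° (mod 360)

1.5226 cis(54°)


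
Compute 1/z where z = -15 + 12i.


|z|^2 = 225+144 = 369
1/z = (-15 - 12i)/369

1/z = -0.0407 - 0.0325i


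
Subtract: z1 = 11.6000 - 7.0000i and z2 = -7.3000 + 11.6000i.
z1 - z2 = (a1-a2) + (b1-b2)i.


Real: 11.6 + 7.3 = 18.9
Imag: -7 - 11.6 = -18.6

18.9000 - 18.6000i


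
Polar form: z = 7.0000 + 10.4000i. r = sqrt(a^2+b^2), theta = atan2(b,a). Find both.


r = sqrt(49+108.16) = sqrt(157.16) = 12.5363
theta = atan2(10.4, 7) = 56.0564 degrees

r = 12.5363, theta = 56.0564 degrees


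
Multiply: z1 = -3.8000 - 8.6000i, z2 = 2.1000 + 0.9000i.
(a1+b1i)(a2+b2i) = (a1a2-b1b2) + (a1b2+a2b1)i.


Real = -3.8*2.1 - (-8.6)*0.9 = -7.98 - (-7.74) = -0.24
Imag = -3.8*0.9 + 2.1*(-8.6) = -3.42 - (18.06) = -21.48

-0.2400 - 21.4800i


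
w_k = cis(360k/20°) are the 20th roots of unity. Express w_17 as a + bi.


Angle = 360*17/20 = 306°
a = cos(306°) = 0.5878
b = sin(306°) = -0.8090

0.5878 - 0.8090i


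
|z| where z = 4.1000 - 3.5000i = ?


|z| = sqrt(4.1^2 + (-3.5)^2) = sqrt(16.81 + 12.25) = sqrt(29.06) = 5.3907

|z| = 5.3907


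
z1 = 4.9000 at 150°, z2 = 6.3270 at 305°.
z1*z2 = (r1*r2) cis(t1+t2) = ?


r = 4.9000 * 6.3270 = 31.0023
theta = 150° + 305° = 455° = 95° (mod 360)

31.0023 cis(95°)


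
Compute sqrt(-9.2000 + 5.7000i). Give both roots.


|z| = sqrt(84.64+32.49) = 10.8227
sqrt((|z|+a)/2) = sqrt((10.8227+(-9.2))/2) = sqrt(0.8113) = 0.9007
sqrt((|z|-a)/2) = sqrt((10.8227-(-9.2))/2) = sqrt(10.0113) = 3.1641

±(0.9007 + 3.1641i) i.e. 0.9007 + 3.1641i and -0.9007 - 3.1641i


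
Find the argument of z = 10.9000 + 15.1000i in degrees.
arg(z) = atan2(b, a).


Re = 10.9, Im = 15.1
arg = atan2(15.1, 10.9) = 54.1762 degrees

arg(z) = 54.1762 degrees


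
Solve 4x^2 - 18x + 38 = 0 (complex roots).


disc = (-18)^2 - 4*4*38 = 324 - 608 = -284
sqrt(|disc|) = sqrt(284) = 16.8523
Real part = 18/(2*4) = 2.2500
Imag part = 16.8523/(2*4) = 2.1065

2.2500 ± 2.1065i


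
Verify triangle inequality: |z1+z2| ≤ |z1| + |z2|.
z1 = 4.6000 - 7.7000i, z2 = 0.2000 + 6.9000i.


|z1| = sqrt(4.6^2 + (-7.7)^2) = sqrt(80.45) = 8.9694
|z2| = sqrt(0.2^2 + 6.9^2) = sqrt(47.65) = 6.9029
z1+z2 = 4.8000 - 0.8000i
|z1+z2| = sqrt(23.68) = 4.8662
|z1|+|z2| = 8.9694 + 6.9029 = 15.8723

|z1+z2| = 4.8662 ≤ |z1|+|z2| = 15.8723 (verified)


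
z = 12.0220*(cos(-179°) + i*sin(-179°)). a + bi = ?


a = 12.0220*cos(-179°) = 12.0220*(-0.99985) = -12.0202
b = 12.0220*sin(-179°) = 12.0220*(-0.01745) = -0.2098

-12.0202 - 0.2098i


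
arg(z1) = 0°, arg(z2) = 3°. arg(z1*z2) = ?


arg(z1*z2) = 0° + 3° = 3°
Normalized to (-180°, 180°]: 3°

3°


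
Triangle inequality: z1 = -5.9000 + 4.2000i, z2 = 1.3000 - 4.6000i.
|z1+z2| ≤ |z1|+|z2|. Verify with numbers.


|z1| = sqrt((-5.9)^2 + 4.2^2) = sqrt(52.45) = 7.2422
|z2| = sqrt(1.3^2 + (-4.6)^2) = sqrt(22.85) = 4.7802
z1+z2 = -4.6000 - 0.4000i
|z1+z2| = sqrt(21.32) = 4.6174
|z1|+|z2| = 7.2422 + 4.7802 = 12.0224

|z1+z2| = 4.6174 ≤ |z1|+|z2| = 12.0224 (verified)


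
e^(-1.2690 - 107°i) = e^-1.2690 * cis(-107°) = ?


e^-1.2690 = 0.2811
cos(-107°) = -0.2924
sin(-107°) = -0.9563
Real = 0.2811*(-0.2924) = -0.0822
Imag = 0.2811*(-0.9563) = -0.2688

-0.0822 - 0.2688i


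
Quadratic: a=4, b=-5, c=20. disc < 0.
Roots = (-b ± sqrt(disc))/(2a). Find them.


disc = (-5)^2 - 4*4*20 = 25 - 320 = -295
sqrt(|disc|) = sqrt(295) = 17.1756
Real part = 5/(2*4) = 0.6250
Imag part = 17.1756/(2*4) = 2.1469

0.6250 ± 2.1469i


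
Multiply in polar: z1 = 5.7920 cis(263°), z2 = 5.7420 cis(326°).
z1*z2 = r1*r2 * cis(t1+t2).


r = 5.7920 * 5.7420 = 33.2577
theta = 263° + 326° = 589° = 229° (mod 360)

33.2577 cis(229°)


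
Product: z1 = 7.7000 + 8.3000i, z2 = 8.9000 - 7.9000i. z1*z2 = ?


Real = 7.7*8.9 - 8.3*(-7.9) = 68.53 - (-65.57) = 134.1
Imag = 7.7*(-7.9) + 8.9*8.3 = -60.83 + 73.87 = 13.04

134.1000 + 13.0400i


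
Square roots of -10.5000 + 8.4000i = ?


|z| = sqrt(110.25+70.56) = 13.4466
sqrt((|z|+a)/2) = sqrt((13.4466+(-10.5))/2) = sqrt(1.4733) = 1.2138
sqrt((|z|-a)/2) = sqrt((13.4466-(-10.5))/2) = sqrt(11.9733) = 3.4602

±(1.2138 + 3.4602i) i.e. 1.2138 + 3.4602i and -1.2138 - 3.4602i


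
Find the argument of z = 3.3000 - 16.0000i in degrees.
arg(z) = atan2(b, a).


Re = 3.3, Im = -16
arg = atan2(-16, 3.3) = -78.3462 degrees

arg(z) = -78.3462 degrees


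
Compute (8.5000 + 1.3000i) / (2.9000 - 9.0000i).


Conjugate of z2 = 2.9000 + 9.0000i
Numerator: (8.5000 + 1.3000i)(2.9000 + 9.0000i) = 12.9500 + 80.2700i
Denominator: 2.9^2 + (-9)^2 = 89.41
Result = (12.9500 + 80.2700i)/89.41

0.1448 + 0.8978i


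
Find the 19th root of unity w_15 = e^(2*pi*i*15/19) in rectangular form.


Angle = 360*15/19 = 284.2105°
a = cos(284.2105°) = 0.2455
b = sin(284.2105°) = -0.9694

0.2455 - 0.9694i


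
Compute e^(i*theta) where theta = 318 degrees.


cos(318°) = 0.7431
sin(318°) = -0.6691

e^(i*318°) = 0.7431 - 0.6691i


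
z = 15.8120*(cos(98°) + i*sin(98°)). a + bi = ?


a = 15.8120*cos(98°) = 15.8120*(-0.13917) = -2.2006
b = 15.8120*sin(98°) = 15.8120*0.99027 = 15.6581

-2.2006 + 15.6581i


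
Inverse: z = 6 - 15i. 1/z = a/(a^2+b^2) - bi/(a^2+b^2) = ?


|z|^2 = 36+225 = 261
1/z = (6 + 15i)/261

1/z = 0.0230 + 0.0575i


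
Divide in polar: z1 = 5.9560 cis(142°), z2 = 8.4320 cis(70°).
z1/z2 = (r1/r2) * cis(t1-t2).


r = 5.9560 / 8.4320 = 0.7064
theta = 142° - 70° = 72° = 72° (mod 360)

0.7064 cis(72°)


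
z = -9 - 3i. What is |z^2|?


|z| = sqrt(81+9) = sqrt(90) = 9.4868
|z^2| = |z|^2 = (sqrt(90))^2 = 90

|z^2| = 90


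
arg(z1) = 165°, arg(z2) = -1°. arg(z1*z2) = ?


arg(z1*z2) = 165° - 1° = 164°
Normalized to (-180°, 180°]: 164°

164°


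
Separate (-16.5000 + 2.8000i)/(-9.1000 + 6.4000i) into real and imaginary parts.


Multiply by conjugate: (-16.5000 + 2.8000i)(-9.1000 - 6.4000i) / ((-9.1)^2 + 6.4^2)
Numerator real = -16.5*(-9.1) + 2.8*6.4 = 168.07
Numerator imag = 2.8*(-9.1) - (-16.5)*6.4 = 80.12
Denominator = 123.77
Re(z) = 168.07/123.77 = 1.3579
Im(z) = 80.12/123.77 = 0.6473

Re(z) = 1.3579, Im(z) = 0.6473


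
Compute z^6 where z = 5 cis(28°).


r^6 = 5^6 = 15625
n*theta = 6*28° = 168° = 168° (mod 360)
a = 15625*cos(168°) = -15283.5563
b = 15625*sin(168°) = 3248.6202

15625 cis(168°) = -15283.5563 + 3248.6202i


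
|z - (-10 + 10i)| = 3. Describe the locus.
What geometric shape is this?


|z - z0| = r is a circle with center z0 and radius r.
Center = (-10, 10), radius = 3

Circle with center (-10, 10) and radius 3


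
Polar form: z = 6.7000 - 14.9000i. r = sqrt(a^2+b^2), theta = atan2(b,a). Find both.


r = sqrt(44.89+222.01) = sqrt(266.9) = 16.3371
theta = atan2(-14.9, 6.7) = -65.7882 degrees

r = 16.3371, theta = -65.7882 degrees


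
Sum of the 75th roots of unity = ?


The sum of all 75th roots of unity is 0.
Geometric series: (1 - w^75)/(1 - w) = (1-1)/(1-w) = 0 since w^75 = 1, w ≠ 1.
Alternatively: coefficient of z^74 in z^75 - 1 is 0.

0


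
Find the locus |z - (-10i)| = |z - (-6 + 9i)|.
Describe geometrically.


Equal distances means the locus is the perpendicular bisector of z1 and z2.
Midpoint = ((0+(-6))/2, (-10+9)/2) = (-3.0000, -0.5000)

Perpendicular bisector through (-3.0000, -0.5000)


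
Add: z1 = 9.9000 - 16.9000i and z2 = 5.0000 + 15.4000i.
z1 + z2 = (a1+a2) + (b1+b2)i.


Real: 9.9 + 5 = 14.9
Imag: -16.9 + 15.4 = -1.5

14.9000 - 1.5000i


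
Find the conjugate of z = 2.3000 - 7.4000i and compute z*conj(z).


z_bar = 2.3000 + 7.4000i
z*z_bar = 2.3^2 + (-7.4)^2 = 5.29 + 54.76 = 60.05

z_bar = 2.3000 + 7.4000i, z*z_bar = 60.05


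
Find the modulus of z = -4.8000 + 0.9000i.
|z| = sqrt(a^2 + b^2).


|z| = sqrt((-4.8)^2 + 0.9^2) = sqrt(23.04 + 0.81) = sqrt(23.85) = 4.8836

|z| = 4.8836


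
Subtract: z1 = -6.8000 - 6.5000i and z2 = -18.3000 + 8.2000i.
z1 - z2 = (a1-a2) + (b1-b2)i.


Real: -6.8 + 18.3 = 11.5
Imag: -6.5 - 8.2 = -14.7

11.5000 - 14.7000i


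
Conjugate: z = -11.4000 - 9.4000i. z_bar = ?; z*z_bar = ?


z_bar = -11.4000 + 9.4000i
z*z_bar = (-11.4)^2 + (-9.4)^2 = 129.96 + 88.36 = 218.32

z_bar = -11.4000 + 9.4000i, z*z_bar = 218.32


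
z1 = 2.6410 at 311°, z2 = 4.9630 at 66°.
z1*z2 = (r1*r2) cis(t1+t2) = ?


r = 2.6410 * 4.9630 = 13.1073
theta = 311° + 66° = 377° = 17° (mod 360)

13.1073 cis(17°)


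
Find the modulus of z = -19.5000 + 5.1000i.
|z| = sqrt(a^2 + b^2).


|z| = sqrt((-19.5)^2 + 5.1^2) = sqrt(380.25 + 26.01) = sqrt(406.26) = 20.1559

|z| = 20.1559


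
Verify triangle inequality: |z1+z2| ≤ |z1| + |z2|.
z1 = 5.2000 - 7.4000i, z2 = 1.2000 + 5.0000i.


|z1| = sqrt(5.2^2 + (-7.4)^2) = sqrt(81.8) = 9.0443
|z2| = sqrt(1.2^2 + 5^2) = sqrt(26.44) = 5.1420
z1+z2 = 6.4000 - 2.4000i
|z1+z2| = sqrt(46.72) = 6.8352
|z1|+|z2| = 9.0443 + 5.1420 = 14.1863

|z1+z2| = 6.8352 ≤ |z1|+|z2| = 14.1863 (verified)


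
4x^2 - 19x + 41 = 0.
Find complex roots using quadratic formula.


disc = (-19)^2 - 4*4*41 = 361 - 656 = -295
sqrt(|disc|) = sqrt(295) = 17.1756
Real part = 19/(2*4) = 2.3750
Imag part = 17.1756/(2*4) = 2.1469

2.3750 ± 2.1469i


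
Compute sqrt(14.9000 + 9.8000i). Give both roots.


|z| = sqrt(222.01+96.04) = 17.8340
sqrt((|z|+a)/2) = sqrt((17.8340+14.9)/2) = sqrt(16.3670) = 4.0456
sqrt((|z|-a)/2) = sqrt((17.8340-14.9)/2) = sqrt(1.4670) = 1.2112

±(4.0456 + 1.2112i) i.e. 4.0456 + 1.2112i and -4.0456 - 1.2112i


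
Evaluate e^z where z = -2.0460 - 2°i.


e^-2.0460 = 0.1293
cos(-2°) = 0.9994
sin(-2°) = -0.0349
Real = 0.1293*0.9994 = 0.1292
Imag = 0.1293*(-0.0349) = -0.0045

0.1292 - 0.0045i


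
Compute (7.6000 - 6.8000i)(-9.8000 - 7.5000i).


Real = 7.6*(-9.8) - (-6.8)*(-7.5) = -74.48 - 51 = -125.48
Imag = 7.6*(-7.5) - (9.8)*(-6.8) = -57 + 66.64 = 9.64

-125.4800 + 9.6400i


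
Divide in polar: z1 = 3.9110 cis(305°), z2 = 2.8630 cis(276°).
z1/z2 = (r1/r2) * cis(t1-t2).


r = 3.9110 / 2.8630 = 1.3660
theta = 305° - 276° = 29° = 29° (mod 360)

1.3660 cis(29°)


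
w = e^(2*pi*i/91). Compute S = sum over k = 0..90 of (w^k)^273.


The roots are w_k = w^k with w = e^(2*pi*i/91), and (w^k)^273 = (w^273)^k.
So S = 1 + u + u^2 + ... + u^(90) with u = w^273.
273 = 3*91 + 0, so 273 is a multiple of 91 and u = (w^91)^3 = 1.
Every one of the 91 terms equals 1: S = 91

S = 91


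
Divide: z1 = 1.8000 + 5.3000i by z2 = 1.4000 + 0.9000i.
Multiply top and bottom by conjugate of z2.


Conjugate of z2 = 1.4000 - 0.9000i
Numerator: (1.8000 + 5.3000i)(1.4000 - 0.9000i) = 7.2900 + 5.8000i
Denominator: 1.4^2 + 0.9^2 = 2.77
Result = (7.2900 + 5.8000i)/2.77

2.6318 + 2.0939i


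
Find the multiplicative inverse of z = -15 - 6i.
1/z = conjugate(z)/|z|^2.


|z|^2 = 225+36 = 261
1/z = (-15 + 6i)/261

1/z = -0.0575 + 0.0230i


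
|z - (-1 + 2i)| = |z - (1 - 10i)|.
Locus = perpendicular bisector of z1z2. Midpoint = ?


Equal distances means the locus is the perpendicular bisector of z1 and z2.
Midpoint = ((-1+1)/2, (2+(-10))/2) = (0, -4.0000)

Perpendicular bisector through (0, -4.0000)


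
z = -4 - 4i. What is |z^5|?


|z| = sqrt(16+16) = sqrt(32) = 5.6569
|z^5| = |z|^5 = (sqrt(32))^5 = 32^2 * sqrt(32) = 1024*sqrt(32)

|z^5| = 1024*sqrt(32) ≈ 5792.6188


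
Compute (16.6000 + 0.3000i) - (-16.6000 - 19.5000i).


Real: 16.6 + 16.6 = 33.2
Imag: 0.3 + 19.5 = 19.8

33.2000 + 19.8000i


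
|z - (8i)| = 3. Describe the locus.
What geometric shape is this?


|z - z0| = r is a circle with center z0 and radius r.
Center = (0, 8), radius = 3

Circle with center (0, 8) and radius 3


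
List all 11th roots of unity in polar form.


The 11th roots of unity are cis(360k/11°) for k=0..10
Angle step = 360/11 = 32.7273°
Primitive root: cis(32.7273°)
Primitive root = 0.8413 + 0.5406i

11 roots at angles: 0°, 32.7273°, 65.4545°, 98.1818°, 130.9091°, 163.6364°, 196.3636°, 229.0909°, 261.8182°, 294.5455°, 327.2727°


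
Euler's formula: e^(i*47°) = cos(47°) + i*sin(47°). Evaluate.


cos(47°) = 0.6820
sin(47°) = 0.7314

e^(i*47°) = 0.6820 + 0.7314i


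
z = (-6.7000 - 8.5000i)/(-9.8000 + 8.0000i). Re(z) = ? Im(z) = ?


Multiply by conjugate: (-6.7000 - 8.5000i)(-9.8000 - 8.0000i) / ((-9.8)^2 + 8^2)
Numerator real = -6.7*(-9.8) - (8.5)*8 = -2.34
Numerator imag = -8.5*(-9.8) - (-6.7)*8 = 136.9
Denominator = 160.04
Re(z) = -2.34/160.04 = -0.0146
Im(z) = 136.9/160.04 = 0.8554

Re(z) = -0.0146, Im(z) = 0.8554


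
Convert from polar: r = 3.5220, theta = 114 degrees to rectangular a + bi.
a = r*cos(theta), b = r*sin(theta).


a = 3.5220*cos(114°) = 3.5220*(-0.40674) = -1.4325
b = 3.5220*sin(114°) = 3.5220*0.91355 = 3.2175

-1.4325 + 3.2175i


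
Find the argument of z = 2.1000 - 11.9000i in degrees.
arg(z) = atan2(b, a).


Re = 2.1, Im = -11.9
arg = atan2(-11.9, 2.1) = -79.9920 degrees

arg(z) = -79.9920 degrees


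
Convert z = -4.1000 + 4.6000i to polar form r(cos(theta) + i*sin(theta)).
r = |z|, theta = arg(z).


r = sqrt(16.81+21.16) = sqrt(37.97) = 6.1620
theta = atan2(4.6, -4.1) = 131.7108 degrees

r = 6.1620, theta = 131.7108 degrees


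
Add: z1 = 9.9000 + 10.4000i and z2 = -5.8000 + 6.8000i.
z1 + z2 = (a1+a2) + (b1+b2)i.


Real: 9.9 - 5.8 = 4.1
Imag: 10.4 + 6.8 = 17.2

4.1000 + 17.2000i


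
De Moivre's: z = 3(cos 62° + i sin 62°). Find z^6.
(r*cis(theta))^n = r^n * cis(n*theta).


r^6 = 3^6 = 729
n*theta = 6*62° = 372° = 12° (mod 360)
a = 729*cos(12°) = 713.0696
b = 729*sin(12°) = 151.5676

729 cis(12°) = 713.0696 + 151.5676i


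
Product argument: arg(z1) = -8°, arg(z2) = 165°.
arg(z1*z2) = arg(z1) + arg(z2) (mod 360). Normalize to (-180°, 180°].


arg(z1*z2) = -8° + 165° = 157°
Normalized to (-180°, 180°]: 157°

157°


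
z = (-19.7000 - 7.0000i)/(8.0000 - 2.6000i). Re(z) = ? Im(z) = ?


Multiply by conjugate: (-19.7000 - 7.0000i)(8.0000 + 2.6000i) / (8^2 + (-2.6)^2)
Numerator real = -19.7*8 - (7)*(-2.6) = -139.4
Numerator imag = -7*8 - (-19.7)*(-2.6) = -107.22
Denominator = 70.76
Re(z) = -139.4/70.76 = -1.9700
Im(z) = -107.22/70.76 = -1.5153

Re(z) = -1.9700, Im(z) = -1.5153


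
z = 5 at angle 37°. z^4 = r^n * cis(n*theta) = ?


r^4 = 5^4 = 625
n*theta = 4*37° = 148° = 148° (mod 360)
a = 625*cos(148°) = -530.0301
b = 625*sin(148°) = 331.1995

625 cis(148°) = -530.0301 + 331.1995i


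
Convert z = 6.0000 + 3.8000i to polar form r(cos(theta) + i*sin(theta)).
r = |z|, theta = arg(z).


r = sqrt(36+14.44) = sqrt(50.44) = 7.1021
theta = atan2(3.8, 6) = 32.3474 degrees

r = 7.1021, theta = 32.3474 degrees


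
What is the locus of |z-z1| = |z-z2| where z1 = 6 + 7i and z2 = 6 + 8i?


Equal distances means the locus is the perpendicular bisector of z1 and z2.
Midpoint = ((6+6)/2, (7+8)/2) = (6.0000, 7.5000)

Perpendicular bisector through (6.0000, 7.5000)


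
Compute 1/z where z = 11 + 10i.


|z|^2 = 121+100 = 221
1/z = (11 - 10i)/221

1/z = 0.0498 - 0.0452i


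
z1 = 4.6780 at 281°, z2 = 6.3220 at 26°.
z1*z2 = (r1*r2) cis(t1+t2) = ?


r = 4.6780 * 6.3220 = 29.5743
theta = 281° + 26° = 307° = 307° (mod 360)

29.5743 cis(307°)


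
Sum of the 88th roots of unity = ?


The sum of all 88th roots of unity is 0.
Geometric series: (1 - w^88)/(1 - w) = (1-1)/(1-w) = 0 since w^88 = 1, w ≠ 1.
Alternatively: coefficient of z^87 in z^88 - 1 is 0.

0


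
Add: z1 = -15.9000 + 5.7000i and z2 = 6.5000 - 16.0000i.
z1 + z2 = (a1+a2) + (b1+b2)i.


Real: -15.9 + 6.5 = -9.4
Imag: 5.7 - 16 = -10.3

-9.4000 - 10.3000i


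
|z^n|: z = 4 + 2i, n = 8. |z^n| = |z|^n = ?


|z| = sqrt(16+4) = sqrt(20) = 4.4721
|z^8| = |z|^8 = (sqrt(20))^8 = 20^4 = 160000

|z^8| = 160000


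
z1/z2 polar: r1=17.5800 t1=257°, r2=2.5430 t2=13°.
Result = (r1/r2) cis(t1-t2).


r = 17.5800 / 2.5430 = 6.9131
theta = 257° - 13° = 244° = 244° (mod 360)

6.9131 cis(244°)


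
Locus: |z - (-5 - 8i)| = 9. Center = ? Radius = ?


|z - z0| = r is a circle with center z0 and radius r.
Center = (-5, -8), radius = 9

Circle with center (-5, -8) and radius 9


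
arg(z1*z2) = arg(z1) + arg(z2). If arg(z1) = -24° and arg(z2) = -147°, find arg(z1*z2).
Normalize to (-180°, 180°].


arg(z1*z2) = -24° - 147° = -171°
Normalized to (-180°, 180°]: -171°

-171°


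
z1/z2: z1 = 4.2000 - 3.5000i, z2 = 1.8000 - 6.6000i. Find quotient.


Conjugate of z2 = 1.8000 + 6.6000i
Numerator: (4.2000 - 3.5000i)(1.8000 + 6.6000i) = 30.6600 + 21.4200i
Denominator: 1.8^2 + (-6.6)^2 = 46.8
Result = (30.6600 + 21.4200i)/46.8

0.6551 + 0.4577i


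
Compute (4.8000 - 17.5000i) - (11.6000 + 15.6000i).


Real: 4.8 - 11.6 = -6.8
Imag: -17.5 - 15.6 = -33.1

-6.8000 - 33.1000i


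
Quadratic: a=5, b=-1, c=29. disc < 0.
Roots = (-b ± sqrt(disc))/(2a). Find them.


disc = (-1)^2 - 4*5*29 = 1 - 580 = -579
sqrt(|disc|) = sqrt(579) = 24.0624
Real part = 1/(2*5) = 0.1000
Imag part = 24.0624/(2*5) = 2.4062

0.1000 ± 2.4062i


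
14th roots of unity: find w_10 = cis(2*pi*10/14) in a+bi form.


Angle = 360*10/14 = 257.1429°
a = cos(257.1429°) = -0.2225
b = sin(257.1429°) = -0.9749

-0.2225 - 0.9749i


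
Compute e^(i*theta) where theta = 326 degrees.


cos(326°) = 0.8290
sin(326°) = -0.5592

e^(i*326°) = 0.8290 - 0.5592i


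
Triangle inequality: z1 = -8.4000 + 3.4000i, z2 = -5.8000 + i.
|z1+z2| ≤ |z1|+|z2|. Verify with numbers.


|z1| = sqrt((-8.4)^2 + 3.4^2) = sqrt(82.12) = 9.0620
|z2| = sqrt((-5.8)^2 + 1^2) = sqrt(34.64) = 5.8856
z1+z2 = -14.2000 + 4.4000i
|z1+z2| = sqrt(221) = 14.8661
|z1|+|z2| = 9.0620 + 5.8856 = 14.9476

|z1+z2| = 14.8661 ≤ |z1|+|z2| = 14.9476 (verified)


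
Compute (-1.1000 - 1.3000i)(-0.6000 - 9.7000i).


Real = -1.1*(-0.6) - (-1.3)*(-9.7) = 0.66 - 12.61 = -11.95
Imag = -1.1*(-9.7) - (0.6)*(-1.3) = 10.67 + 0.78 = 11.45

-11.9500 + 11.4500i


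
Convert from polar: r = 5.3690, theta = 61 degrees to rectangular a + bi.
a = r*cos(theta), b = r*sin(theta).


a = 5.3690*cos(61°) = 5.3690*0.4848 = 2.6029
b = 5.3690*sin(61°) = 5.3690*0.87462 = 4.6958

2.6029 + 4.6958i


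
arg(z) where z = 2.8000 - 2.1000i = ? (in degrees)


Re = 2.8, Im = -2.1
arg = atan2(-2.1, 2.8) = -36.8699 degrees

arg(z) = -36.8699 degrees


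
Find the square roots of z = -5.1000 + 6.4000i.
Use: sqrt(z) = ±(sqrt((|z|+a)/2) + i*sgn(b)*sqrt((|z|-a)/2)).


|z| = sqrt(26.01+40.96) = 8.1835
sqrt((|z|+a)/2) = sqrt((8.1835+(-5.1))/2) = sqrt(1.5418) = 1.2417
sqrt((|z|-a)/2) = sqrt((8.1835-(-5.1))/2) = sqrt(6.6418) = 2.5772

±(1.2417 + 2.5772i) i.e. 1.2417 + 2.5772i and -1.2417 - 2.5772i


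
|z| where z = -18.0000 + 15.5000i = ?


|z| = sqrt((-18)^2 + 15.5^2) = sqrt(324 + 240.25) = sqrt(564.25) = 23.7539

|z| = 23.7539


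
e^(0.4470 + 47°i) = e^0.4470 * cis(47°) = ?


e^0.4470 = 1.5636
cos(47°) = 0.682
sin(47°) = 0.7314
Real = 1.5636*0.682 = 1.0664
Imag = 1.5636*0.7314 = 1.1436

1.0664 + 1.1436i


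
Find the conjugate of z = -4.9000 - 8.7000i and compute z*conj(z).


z_bar = -4.9000 + 8.7000i
z*z_bar = (-4.9)^2 + (-8.7)^2 = 24.01 + 75.69 = 99.7

z_bar = -4.9000 + 8.7000i, z*z_bar = 99.7


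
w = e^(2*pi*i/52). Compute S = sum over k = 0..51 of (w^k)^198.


The roots are w_k = w^k with w = e^(2*pi*i/52), and (w^k)^198 = (w^198)^k.
So S = 1 + u + u^2 + ... + u^(51) with u = w^198.
198 = 3*52 + 42, so 198 is not a multiple of 52: u = (w^52)^3 * w^42 = w^42 ≠ 1 (w is a primitive 52th root), while u^52 = (w^52)^198 = 1.
Geometric series: S = (1 - u^52)/(1 - u) = (1 - 1)/(1 - u) = 0

S = 0


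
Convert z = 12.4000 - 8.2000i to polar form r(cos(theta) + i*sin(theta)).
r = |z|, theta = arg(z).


r = sqrt(153.76+67.24) = sqrt(221) = 14.8661
theta = atan2(-8.2, 12.4) = -33.4763 degrees

r = 14.8661, theta = -33.4763 degrees


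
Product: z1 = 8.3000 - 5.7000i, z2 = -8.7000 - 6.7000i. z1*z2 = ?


Real = 8.3*(-8.7) - (-5.7)*(-6.7) = -72.21 - 38.19 = -110.4
Imag = 8.3*(-6.7) - (8.7)*(-5.7) = -55.61 + 49.59 = -6.02

-110.4000 - 6.0200i


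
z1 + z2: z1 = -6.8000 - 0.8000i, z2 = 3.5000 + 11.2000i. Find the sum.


Real: -6.8 + 3.5 = -3.3
Imag: -0.8 + 11.2 = 10.4

-3.3000 + 10.4000i


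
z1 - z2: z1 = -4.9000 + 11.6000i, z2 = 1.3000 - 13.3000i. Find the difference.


Real: -4.9 - 1.3 = -6.2
Imag: 11.6 + 13.3 = 24.9

-6.2000 + 24.9000i


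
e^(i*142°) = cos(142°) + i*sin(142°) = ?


cos(142°) = -0.7880
sin(142°) = 0.6157

e^(i*142°) = -0.7880 + 0.6157i


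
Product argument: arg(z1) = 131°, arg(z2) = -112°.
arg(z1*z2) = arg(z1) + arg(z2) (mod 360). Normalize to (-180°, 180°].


arg(z1*z2) = 131° - 112° = 19°
Normalized to (-180°, 180°]: 19°

19°


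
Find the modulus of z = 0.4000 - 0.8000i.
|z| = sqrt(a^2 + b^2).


|z| = sqrt(0.4^2 + (-0.8)^2) = sqrt(0.16 + 0.64) = sqrt(0.8) = 0.8944

|z| = 0.8944


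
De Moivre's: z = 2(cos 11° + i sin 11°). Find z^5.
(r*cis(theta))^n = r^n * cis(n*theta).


r^5 = 2^5 = 32
n*theta = 5*11° = 55° = 55° (mod 360)
a = 32*cos(55°) = 18.3544
b = 32*sin(55°) = 26.2129

32 cis(55°) = 18.3544 + 26.2129i


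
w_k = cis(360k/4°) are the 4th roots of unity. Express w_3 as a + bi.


Angle = 360*3/4 = 270°
a = cos(270°) = 0
b = sin(270°) = -1.0000

0 - 1.0000i


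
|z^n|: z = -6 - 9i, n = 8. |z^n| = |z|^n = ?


|z| = sqrt(36+81) = sqrt(117) = 10.8167
|z^8| = |z|^8 = (sqrt(117))^8 = 117^4 = 187388721

|z^8| = 187388721


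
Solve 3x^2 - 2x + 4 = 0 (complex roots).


disc = (-2)^2 - 4*3*4 = 4 - 48 = -44
sqrt(|disc|) = sqrt(44) = 6.6332
Real part = 2/(2*3) = 0.3333
Imag part = 6.6332/(2*3) = 1.1055

0.3333 ± 1.1055i


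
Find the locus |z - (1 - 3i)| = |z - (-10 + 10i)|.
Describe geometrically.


Equal distances means the locus is the perpendicular bisector of z1 and z2.
Midpoint = ((1+(-10))/2, (-3+10)/2) = (-4.5000, 3.5000)

Perpendicular bisector through (-4.5000, 3.5000)


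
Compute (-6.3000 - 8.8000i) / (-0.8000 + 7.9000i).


Conjugate of z2 = -0.8000 - 7.9000i
Numerator: (-6.3000 - 8.8000i)(-0.8000 - 7.9000i) = -64.4800 + 56.8100i
Denominator: (-0.8)^2 + 7.9^2 = 63.05
Result = (-64.4800 + 56.8100i)/63.05

-1.0227 + 0.9010i


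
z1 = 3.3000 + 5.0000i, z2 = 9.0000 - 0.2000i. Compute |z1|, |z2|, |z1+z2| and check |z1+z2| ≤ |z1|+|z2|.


|z1| = sqrt(3.3^2 + 5^2) = sqrt(35.89) = 5.9908
|z2| = sqrt(9^2 + (-0.2)^2) = sqrt(81.04) = 9.0022
z1+z2 = 12.3000 + 4.8000i
|z1+z2| = sqrt(174.33) = 13.2034
|z1|+|z2| = 5.9908 + 9.0022 = 14.9930

|z1+z2| = 13.2034 ≤ |z1|+|z2| = 14.9930 (verified)


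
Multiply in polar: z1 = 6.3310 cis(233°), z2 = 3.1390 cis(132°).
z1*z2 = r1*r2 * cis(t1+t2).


r = 6.3310 * 3.1390 = 19.8730
theta = 233° + 132° = 365° = 5° (mod 360)

19.8730 cis(5°)


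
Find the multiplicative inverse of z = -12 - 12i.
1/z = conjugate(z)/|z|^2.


|z|^2 = 144+144 = 288
1/z = (-12 + 12i)/288

1/z = -0.0417 + 0.0417i


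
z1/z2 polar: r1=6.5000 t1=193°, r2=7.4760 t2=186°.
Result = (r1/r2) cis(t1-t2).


r = 6.5000 / 7.4760 = 0.8694
theta = 193° - 186° = 7° = 7° (mod 360)

0.8694 cis(7°)


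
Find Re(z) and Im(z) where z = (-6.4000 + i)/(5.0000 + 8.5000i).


Multiply by conjugate: (-6.4000 + i)(5.0000 - 8.5000i) / (5^2 + 8.5^2)
Numerator real = -6.4*5 + 1*8.5 = -23.5
Numerator imag = 1*5 - (-6.4)*8.5 = 59.4
Denominator = 97.25
Re(z) = -23.5/97.25 = -0.2416
Im(z) = 59.4/97.25 = 0.6108

Re(z) = -0.2416, Im(z) = 0.6108


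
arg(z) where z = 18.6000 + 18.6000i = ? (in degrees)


Re = 18.6, Im = 18.6
arg = atan2(18.6, 18.6) = 45.0000 degrees

arg(z) = 45.0000 degrees


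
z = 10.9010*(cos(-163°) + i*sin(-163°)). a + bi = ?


a = 10.9010*cos(-163°) = 10.9010*(-0.956305) = -10.4247
b = 10.9010*sin(-163°) = 10.9010*(-0.29237) = -3.1871

-10.4247 - 3.1871i


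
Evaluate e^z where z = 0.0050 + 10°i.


e^0.0050 = 1.0050
cos(10°) = 0.9848
sin(10°) = 0.1736
Real = 1.0050*0.9848 = 0.9897
Imag = 1.0050*0.1736 = 0.1745

0.9897 + 0.1745i


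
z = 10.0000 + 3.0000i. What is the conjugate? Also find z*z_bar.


z_bar = 10.0000 - 3.0000i
z*z_bar = 10^2 + 3^2 = 100 + 9 = 109

z_bar = 10.0000 - 3.0000i, z*z_bar = 109


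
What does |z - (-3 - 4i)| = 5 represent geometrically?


|z - z0| = r is a circle with center z0 and radius r.
Center = (-3, -4), radius = 5

Circle with center (-3, -4) and radius 5


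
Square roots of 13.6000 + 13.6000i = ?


|z| = sqrt(184.96+184.96) = 19.2333
sqrt((|z|+a)/2) = sqrt((19.2333+13.6)/2) = sqrt(16.4167) = 4.0517
sqrt((|z|-a)/2) = sqrt((19.2333-13.6)/2) = sqrt(2.8167) = 1.6783

±(4.0517 + 1.6783i) i.e. 4.0517 + 1.6783i and -4.0517 - 1.6783i


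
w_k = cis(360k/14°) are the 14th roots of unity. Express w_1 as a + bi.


Angle = 360*1/14 = 25.7143°
a = cos(25.7143°) = 0.9010
b = sin(25.7143°) = 0.4339

0.9010 + 0.4339i


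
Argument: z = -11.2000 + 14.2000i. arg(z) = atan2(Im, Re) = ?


Re = -11.2, Im = 14.2
arg = atan2(14.2, -11.2) = 128.2640 degrees

arg(z) = 128.2640 degrees


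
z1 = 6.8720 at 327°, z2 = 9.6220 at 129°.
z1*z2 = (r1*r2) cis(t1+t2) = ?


r = 6.8720 * 9.6220 = 66.1224
theta = 327° + 129° = 456° = 96° (mod 360)

66.1224 cis(96°)


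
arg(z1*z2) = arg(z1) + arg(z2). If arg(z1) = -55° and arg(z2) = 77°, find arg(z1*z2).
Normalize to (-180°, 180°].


arg(z1*z2) = -55° + 77° = 22°
Normalized to (-180°, 180°]: 22°

22°


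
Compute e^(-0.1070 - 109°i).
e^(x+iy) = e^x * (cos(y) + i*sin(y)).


e^-0.1070 = 0.89853
cos(-109°) = -0.32557
sin(-109°) = -0.9455
Real = 0.89853*(-0.32557) = -0.2925
Imag = 0.89853*(-0.9455) = -0.8496

-0.2925 - 0.8496i


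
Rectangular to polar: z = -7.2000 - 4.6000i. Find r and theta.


r = sqrt(51.84+21.16) = sqrt(73) = 8.5440
theta = atan2(-4.6, -7.2) = -147.4259 degrees

r = 8.5440, theta = -147.4259 degrees


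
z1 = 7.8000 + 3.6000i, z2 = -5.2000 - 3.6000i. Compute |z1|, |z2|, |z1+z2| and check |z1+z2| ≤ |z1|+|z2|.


|z1| = sqrt(7.8^2 + 3.6^2) = sqrt(73.8) = 8.5907
|z2| = sqrt((-5.2)^2 + (-3.6)^2) = sqrt(40) = 6.3246
z1+z2 = 2.6000
|z1+z2| = sqrt(6.76) = 2.6000
|z1|+|z2| = 8.5907 + 6.3246 = 14.9153

|z1+z2| = 2.6000 ≤ |z1|+|z2| = 14.9153 (verified)


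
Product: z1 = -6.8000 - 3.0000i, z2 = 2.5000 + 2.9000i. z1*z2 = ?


Real = -6.8*2.5 - (-3)*2.9 = -17 - (-8.7) = -8.3
Imag = -6.8*2.9 + 2.5*(-3) = -19.72 - (7.5) = -27.22

-8.3000 - 27.2200i


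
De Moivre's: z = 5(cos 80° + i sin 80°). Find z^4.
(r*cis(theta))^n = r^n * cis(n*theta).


r^4 = 5^4 = 625
n*theta = 4*80° = 320° = 320° (mod 360)
a = 625*cos(320°) = 478.7778
b = 625*sin(320°) = -401.7423

625 cis(320°) = 478.7778 - 401.7423i


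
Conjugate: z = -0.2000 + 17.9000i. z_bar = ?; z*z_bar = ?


z_bar = -0.2000 - 17.9000i
z*z_bar = (-0.2)^2 + 17.9^2 = 0.04 + 320.41 = 320.45

z_bar = -0.2000 - 17.9000i, z*z_bar = 320.45


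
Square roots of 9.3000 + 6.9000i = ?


|z| = sqrt(86.49+47.61) = 11.5802
sqrt((|z|+a)/2) = sqrt((11.5802+9.3)/2) = sqrt(10.4401) = 3.2311
sqrt((|z|-a)/2) = sqrt((11.5802-9.3)/2) = sqrt(1.1401) = 1.0677

±(3.2311 + 1.0677i) i.e. 3.2311 + 1.0677i and -3.2311 - 1.0677i


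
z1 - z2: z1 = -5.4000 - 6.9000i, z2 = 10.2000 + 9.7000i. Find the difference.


Real: -5.4 - 10.2 = -15.6
Imag: -6.9 - 9.7 = -16.6

-15.6000 - 16.6000i


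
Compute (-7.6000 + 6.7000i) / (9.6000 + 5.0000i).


Conjugate of z2 = 9.6000 - 5.0000i
Numerator: (-7.6000 + 6.7000i)(9.6000 - 5.0000i) = -39.4600 + 102.3200i
Denominator: 9.6^2 + 5^2 = 117.16
Result = (-39.4600 + 102.3200i)/117.16

-0.3368 + 0.8733i


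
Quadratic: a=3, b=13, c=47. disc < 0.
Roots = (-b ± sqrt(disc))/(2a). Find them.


disc = 13^2 - 4*3*47 = 169 - 564 = -395
sqrt(|disc|) = sqrt(395) = 19.8746
Real part = -13/(2*3) = -2.1667
Imag part = 19.8746/(2*3) = 3.3124

-2.1667 ± 3.3124i


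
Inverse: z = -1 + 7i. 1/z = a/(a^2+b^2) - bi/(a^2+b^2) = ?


|z|^2 = 1+49 = 50
1/z = (-1 - 7i)/50

1/z = -0.0200 - 0.1400i


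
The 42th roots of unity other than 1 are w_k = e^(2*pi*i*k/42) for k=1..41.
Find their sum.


With w = e^(2*pi*i/42), all 42 of the 42th roots of unity w^0 = 1, w, ..., w^(41) sum to 0: 1 + w + ... + w^(41) = (1 - w^42)/(1 - w) = 0 since w^42 = 1, w ≠ 1.
Removing the root 1: w + w^2 + ... + w^(41) = 0 - 1 = -1

Sum = -1


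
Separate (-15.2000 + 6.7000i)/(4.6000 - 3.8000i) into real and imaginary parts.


Multiply by conjugate: (-15.2000 + 6.7000i)(4.6000 + 3.8000i) / (4.6^2 + (-3.8)^2)
Numerator real = -15.2*4.6 + 6.7*(-3.8) = -95.38
Numerator imag = 6.7*4.6 - (-15.2)*(-3.8) = -26.94
Denominator = 35.6
Re(z) = -95.38/35.6 = -2.6792
Im(z) = -26.94/35.6 = -0.7567

Re(z) = -2.6792, Im(z) = -0.7567


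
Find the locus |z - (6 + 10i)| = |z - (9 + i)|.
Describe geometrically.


Equal distances means the locus is the perpendicular bisector of z1 and z2.
Midpoint = ((6+9)/2, (10+1)/2) = (7.5000, 5.5000)

Perpendicular bisector through (7.5000, 5.5000)


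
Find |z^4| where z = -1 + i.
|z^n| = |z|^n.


|z| = sqrt(1+1) = sqrt(2) = 1.4142
|z^4| = |z|^4 = (sqrt(2))^4 = 2^2 = 4

|z^4| = 4


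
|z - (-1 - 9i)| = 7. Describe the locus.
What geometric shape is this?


|z - z0| = r is a circle with center z0 and radius r.
Center = (-1, -9), radius = 7

Circle with center (-1, -9) and radius 7


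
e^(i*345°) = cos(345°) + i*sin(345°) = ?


cos(345°) = 0.9659
sin(345°) = -0.2588

e^(i*345°) = 0.9659 - 0.2588i


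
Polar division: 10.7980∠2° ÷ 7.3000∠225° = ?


r = 10.7980 / 7.3000 = 1.4792
theta = 2° - 225° = -223° = 137° (mod 360)

1.4792 cis(137°)


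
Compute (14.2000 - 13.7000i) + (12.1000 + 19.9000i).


Real: 14.2 + 12.1 = 26.3
Imag: -13.7 + 19.9 = 6.2

26.3000 + 6.2000i


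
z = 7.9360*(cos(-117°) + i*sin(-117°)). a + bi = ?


a = 7.9360*cos(-117°) = 7.9360*(-0.454) = -3.6029
b = 7.9360*sin(-117°) = 7.9360*(-0.891) = -7.0710

-3.6029 - 7.0710i


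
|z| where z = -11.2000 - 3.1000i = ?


|z| = sqrt((-11.2)^2 + (-3.1)^2) = sqrt(125.44 + 9.61) = sqrt(135.05) = 11.6211

|z| = 11.6211


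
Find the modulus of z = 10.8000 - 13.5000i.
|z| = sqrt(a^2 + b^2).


|z| = sqrt(10.8^2 + (-13.5)^2) = sqrt(116.64 + 182.25) = sqrt(298.89) = 17.2884

|z| = 17.2884


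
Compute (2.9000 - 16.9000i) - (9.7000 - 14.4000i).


Real: 2.9 - 9.7 = -6.8
Imag: -16.9 + 14.4 = -2.5

-6.8000 - 2.5000i


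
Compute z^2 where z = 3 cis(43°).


r^2 = 3^2 = 9
n*theta = 2*43° = 86° = 86° (mod 360)
a = 9*cos(86°) = 0.6278
b = 9*sin(86°) = 8.9781

9 cis(86°) = 0.6278 + 8.9781i


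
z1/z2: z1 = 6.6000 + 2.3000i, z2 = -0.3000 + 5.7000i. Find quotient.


Conjugate of z2 = -0.3000 - 5.7000i
Numerator: (6.6000 + 2.3000i)(-0.3000 - 5.7000i) = 11.1300 - 38.3100i
Denominator: (-0.3)^2 + 5.7^2 = 32.58
Result = (11.1300 - 38.3100i)/32.58

0.3416 - 1.1759i


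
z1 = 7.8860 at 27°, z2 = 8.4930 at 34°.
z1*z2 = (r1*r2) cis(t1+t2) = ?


r = 7.8860 * 8.4930 = 66.9758
theta = 27° + 34° = 61° = 61° (mod 360)

66.9758 cis(61°)


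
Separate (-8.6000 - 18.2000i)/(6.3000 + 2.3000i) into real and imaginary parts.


Multiply by conjugate: (-8.6000 - 18.2000i)(6.3000 - 2.3000i) / (6.3^2 + 2.3^2)
Numerator real = -8.6*6.3 - (18.2)*2.3 = -96.04
Numerator imag = -18.2*6.3 - (-8.6)*2.3 = -94.88
Denominator = 44.98
Re(z) = -96.04/44.98 = -2.1352
Im(z) = -94.88/44.98 = -2.1094

Re(z) = -2.1352, Im(z) = -2.1094


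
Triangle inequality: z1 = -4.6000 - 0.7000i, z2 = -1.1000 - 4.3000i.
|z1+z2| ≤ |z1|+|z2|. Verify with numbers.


|z1| = sqrt((-4.6)^2 + (-0.7)^2) = sqrt(21.65) = 4.6530
|z2| = sqrt((-1.1)^2 + (-4.3)^2) = sqrt(19.7) = 4.4385
z1+z2 = -5.7000 - 5.0000i
|z1+z2| = sqrt(57.49) = 7.5822
|z1|+|z2| = 4.6530 + 4.4385 = 9.0915

|z1+z2| = 7.5822 ≤ |z1|+|z2| = 9.0915 (verified)


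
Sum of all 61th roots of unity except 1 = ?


With w = e^(2*pi*i/61), all 61 of the 61th roots of unity w^0 = 1, w, ..., w^(60) sum to 0: 1 + w + ... + w^(60) = (1 - w^61)/(1 - w) = 0 since w^61 = 1, w ≠ 1.
Removing the root 1: w + w^2 + ... + w^(60) = 0 - 1 = -1

Sum = -1


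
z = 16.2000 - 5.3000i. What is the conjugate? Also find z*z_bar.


z_bar = 16.2000 + 5.3000i
z*z_bar = 16.2^2 + (-5.3)^2 = 262.44 + 28.09 = 290.53

z_bar = 16.2000 + 5.3000i, z*z_bar = 290.53


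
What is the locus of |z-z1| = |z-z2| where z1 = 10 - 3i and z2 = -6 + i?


Equal distances means the locus is the perpendicular bisector of z1 and z2.
Midpoint = ((10+(-6))/2, (-3+1)/2) = (2.0000, -1.0000)

Perpendicular bisector through (2.0000, -1.0000)


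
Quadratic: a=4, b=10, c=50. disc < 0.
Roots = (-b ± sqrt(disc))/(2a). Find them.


disc = 10^2 - 4*4*50 = 100 - 800 = -700
sqrt(|disc|) = sqrt(700) = 26.4575
Real part = -10/(2*4) = -1.2500
Imag part = 26.4575/(2*4) = 3.3072

-1.2500 ± 3.3072i


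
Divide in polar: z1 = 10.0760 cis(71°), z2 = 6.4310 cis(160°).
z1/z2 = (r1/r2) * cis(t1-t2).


r = 10.0760 / 6.4310 = 1.5668
theta = 71° - 160° = -89° = 271° (mod 360)

1.5668 cis(271°)


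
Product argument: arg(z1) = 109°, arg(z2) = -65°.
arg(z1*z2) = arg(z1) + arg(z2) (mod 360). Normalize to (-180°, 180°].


arg(z1*z2) = 109° - 65° = 44°
Normalized to (-180°, 180°]: 44°

44°


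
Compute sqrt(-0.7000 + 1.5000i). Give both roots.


|z| = sqrt(0.49+2.25) = 1.6553
sqrt((|z|+a)/2) = sqrt((1.6553+(-0.7))/2) = sqrt(0.4776) = 0.6911
sqrt((|z|-a)/2) = sqrt((1.6553-(-0.7))/2) = sqrt(1.1776) = 1.0852

±(0.6911 + 1.0852i) i.e. 0.6911 + 1.0852i and -0.6911 - 1.0852i
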